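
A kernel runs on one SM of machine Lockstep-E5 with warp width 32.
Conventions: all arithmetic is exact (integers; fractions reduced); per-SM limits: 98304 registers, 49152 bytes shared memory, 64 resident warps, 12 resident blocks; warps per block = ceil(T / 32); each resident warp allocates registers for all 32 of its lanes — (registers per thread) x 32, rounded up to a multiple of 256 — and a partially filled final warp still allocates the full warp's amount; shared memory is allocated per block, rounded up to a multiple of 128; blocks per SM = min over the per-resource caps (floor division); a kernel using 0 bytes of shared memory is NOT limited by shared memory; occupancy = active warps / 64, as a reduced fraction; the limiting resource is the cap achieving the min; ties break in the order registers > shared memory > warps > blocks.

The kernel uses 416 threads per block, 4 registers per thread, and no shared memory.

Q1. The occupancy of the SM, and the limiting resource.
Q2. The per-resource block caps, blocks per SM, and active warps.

Answer: occupancy 13/16, limited by warps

registers: 29 blocks
shared memory: no limit (kernel uses none)
warps: 4 blocks
blocks: 12 blocks

Answer: 4 blocks, 52 active warps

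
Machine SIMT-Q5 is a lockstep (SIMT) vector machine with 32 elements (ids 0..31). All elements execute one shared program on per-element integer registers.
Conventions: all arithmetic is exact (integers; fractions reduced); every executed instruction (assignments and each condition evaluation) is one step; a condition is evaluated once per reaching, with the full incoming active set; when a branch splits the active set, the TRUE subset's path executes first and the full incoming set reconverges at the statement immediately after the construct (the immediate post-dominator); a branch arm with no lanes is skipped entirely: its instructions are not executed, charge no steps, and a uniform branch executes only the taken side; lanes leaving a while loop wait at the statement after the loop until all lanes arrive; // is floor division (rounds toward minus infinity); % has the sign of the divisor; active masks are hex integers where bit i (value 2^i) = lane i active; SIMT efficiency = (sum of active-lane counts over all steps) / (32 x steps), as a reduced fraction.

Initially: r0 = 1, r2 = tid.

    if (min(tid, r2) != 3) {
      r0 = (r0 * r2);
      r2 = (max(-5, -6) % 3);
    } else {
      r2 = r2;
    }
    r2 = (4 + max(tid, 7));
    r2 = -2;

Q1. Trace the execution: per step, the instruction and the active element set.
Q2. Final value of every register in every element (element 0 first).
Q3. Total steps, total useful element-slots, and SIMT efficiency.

step 0: eval (min(tid, r2) != 3)     0xffffffff
step 1: r0 <- (r0 * r2)              0xfffffff7
step 2: r2 <- (max(-5, -6) % 3)      0xfffffff7
step 3: r2 <- r2                     0x00000008
step 4: r2 <- (4 + max(tid, 7))      0xffffffff
step 5: r2 <- -2                     0xffffffff

Answer: 6 steps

r0: 0,1,2,1,4,5,6,7,8,9,10,11,12,13,14,15,16,17,18,19,20,21,22,23,24,25,26,27,28,29,30,31
r2: -2,-2,-2,-2,-2,-2,-2,-2,-2,-2,-2,-2,-2,-2,-2,-2,-2,-2,-2,-2,-2,-2,-2,-2,-2,-2,-2,-2,-2,-2,-2,-2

steps = 6; useful = 159; efficiency = 159/192 = 53/64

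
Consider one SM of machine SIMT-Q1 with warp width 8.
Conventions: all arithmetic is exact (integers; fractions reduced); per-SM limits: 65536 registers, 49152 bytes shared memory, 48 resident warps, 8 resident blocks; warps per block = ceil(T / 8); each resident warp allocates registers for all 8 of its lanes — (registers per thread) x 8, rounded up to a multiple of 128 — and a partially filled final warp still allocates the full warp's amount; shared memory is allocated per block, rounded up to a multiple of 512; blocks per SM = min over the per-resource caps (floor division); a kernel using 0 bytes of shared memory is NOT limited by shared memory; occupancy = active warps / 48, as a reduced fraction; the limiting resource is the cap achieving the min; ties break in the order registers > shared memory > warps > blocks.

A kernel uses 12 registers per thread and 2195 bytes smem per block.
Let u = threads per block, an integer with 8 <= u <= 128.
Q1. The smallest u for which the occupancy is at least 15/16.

Answer: u = 41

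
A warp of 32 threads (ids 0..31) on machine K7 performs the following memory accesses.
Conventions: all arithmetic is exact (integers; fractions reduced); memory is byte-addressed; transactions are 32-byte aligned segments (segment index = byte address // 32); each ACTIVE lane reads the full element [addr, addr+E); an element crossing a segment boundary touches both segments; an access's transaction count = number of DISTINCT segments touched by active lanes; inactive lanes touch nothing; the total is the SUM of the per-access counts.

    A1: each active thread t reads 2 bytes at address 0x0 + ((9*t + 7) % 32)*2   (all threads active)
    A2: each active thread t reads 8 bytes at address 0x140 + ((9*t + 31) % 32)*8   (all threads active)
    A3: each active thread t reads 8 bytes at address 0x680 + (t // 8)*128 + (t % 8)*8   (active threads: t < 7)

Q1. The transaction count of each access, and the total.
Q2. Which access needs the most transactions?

A1: 2 transactions
A2: 8 transactions
A3: 2 transactions

Answer: 2,8,2; total 12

Answer: A2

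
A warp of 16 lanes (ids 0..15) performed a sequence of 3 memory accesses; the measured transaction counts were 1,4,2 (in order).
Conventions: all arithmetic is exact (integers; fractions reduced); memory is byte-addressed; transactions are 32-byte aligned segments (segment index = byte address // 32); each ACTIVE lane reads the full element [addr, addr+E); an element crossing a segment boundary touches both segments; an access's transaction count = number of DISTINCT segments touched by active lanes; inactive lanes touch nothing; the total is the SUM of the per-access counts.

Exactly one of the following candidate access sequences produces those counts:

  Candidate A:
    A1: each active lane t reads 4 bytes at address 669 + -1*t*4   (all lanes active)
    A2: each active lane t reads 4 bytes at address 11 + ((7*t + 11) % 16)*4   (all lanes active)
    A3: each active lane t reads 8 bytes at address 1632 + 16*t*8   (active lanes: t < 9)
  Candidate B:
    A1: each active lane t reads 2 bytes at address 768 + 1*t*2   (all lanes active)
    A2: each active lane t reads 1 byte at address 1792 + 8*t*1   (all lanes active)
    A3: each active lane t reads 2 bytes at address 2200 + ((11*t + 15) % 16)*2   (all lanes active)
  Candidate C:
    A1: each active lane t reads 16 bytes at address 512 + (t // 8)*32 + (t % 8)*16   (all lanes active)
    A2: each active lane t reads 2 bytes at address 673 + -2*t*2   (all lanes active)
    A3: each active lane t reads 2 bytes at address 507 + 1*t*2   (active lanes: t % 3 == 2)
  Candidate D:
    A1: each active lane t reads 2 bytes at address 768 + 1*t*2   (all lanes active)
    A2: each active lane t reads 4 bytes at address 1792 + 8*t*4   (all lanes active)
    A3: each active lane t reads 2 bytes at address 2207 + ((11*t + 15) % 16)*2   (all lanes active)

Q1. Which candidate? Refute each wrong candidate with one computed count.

A: A1 gives 3 transactions, not 1
C: A1 gives 5 transactions, not 1
D: A2 gives 16 transactions, not 4
B: all counts match (1,4,2)

Answer: B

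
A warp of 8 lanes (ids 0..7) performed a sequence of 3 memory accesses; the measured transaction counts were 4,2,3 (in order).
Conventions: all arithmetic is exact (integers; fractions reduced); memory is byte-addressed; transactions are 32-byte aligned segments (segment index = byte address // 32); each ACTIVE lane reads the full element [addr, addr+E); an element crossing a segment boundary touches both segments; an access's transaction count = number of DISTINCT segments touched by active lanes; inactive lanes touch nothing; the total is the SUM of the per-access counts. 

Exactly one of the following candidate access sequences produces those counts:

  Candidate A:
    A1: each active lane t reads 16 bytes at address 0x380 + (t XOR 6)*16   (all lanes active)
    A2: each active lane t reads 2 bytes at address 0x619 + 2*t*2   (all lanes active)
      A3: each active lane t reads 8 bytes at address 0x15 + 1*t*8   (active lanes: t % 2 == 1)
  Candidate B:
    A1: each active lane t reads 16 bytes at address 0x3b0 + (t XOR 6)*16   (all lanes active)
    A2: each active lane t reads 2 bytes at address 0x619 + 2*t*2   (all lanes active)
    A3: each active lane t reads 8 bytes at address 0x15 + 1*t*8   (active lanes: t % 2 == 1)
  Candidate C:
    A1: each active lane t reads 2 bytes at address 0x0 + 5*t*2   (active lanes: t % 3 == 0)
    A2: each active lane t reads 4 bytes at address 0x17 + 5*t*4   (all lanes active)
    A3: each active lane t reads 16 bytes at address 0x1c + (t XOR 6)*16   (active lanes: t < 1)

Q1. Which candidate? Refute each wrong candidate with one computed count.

B: A1 gives 5 transactions, not 4
C: A1 gives 2 transactions, not 4
A: all counts match (4,2,3)

Answer: A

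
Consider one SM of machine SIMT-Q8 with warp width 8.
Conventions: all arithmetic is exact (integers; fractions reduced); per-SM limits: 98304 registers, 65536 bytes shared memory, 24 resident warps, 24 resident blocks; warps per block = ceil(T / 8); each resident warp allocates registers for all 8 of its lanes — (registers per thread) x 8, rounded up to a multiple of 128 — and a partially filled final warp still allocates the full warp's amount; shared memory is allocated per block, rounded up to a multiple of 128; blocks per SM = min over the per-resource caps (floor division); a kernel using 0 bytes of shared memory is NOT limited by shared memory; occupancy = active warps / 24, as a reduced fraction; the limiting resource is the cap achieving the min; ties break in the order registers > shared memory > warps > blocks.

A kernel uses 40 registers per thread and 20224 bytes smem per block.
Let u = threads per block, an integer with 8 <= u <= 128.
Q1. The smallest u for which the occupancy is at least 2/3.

Answer: u = 41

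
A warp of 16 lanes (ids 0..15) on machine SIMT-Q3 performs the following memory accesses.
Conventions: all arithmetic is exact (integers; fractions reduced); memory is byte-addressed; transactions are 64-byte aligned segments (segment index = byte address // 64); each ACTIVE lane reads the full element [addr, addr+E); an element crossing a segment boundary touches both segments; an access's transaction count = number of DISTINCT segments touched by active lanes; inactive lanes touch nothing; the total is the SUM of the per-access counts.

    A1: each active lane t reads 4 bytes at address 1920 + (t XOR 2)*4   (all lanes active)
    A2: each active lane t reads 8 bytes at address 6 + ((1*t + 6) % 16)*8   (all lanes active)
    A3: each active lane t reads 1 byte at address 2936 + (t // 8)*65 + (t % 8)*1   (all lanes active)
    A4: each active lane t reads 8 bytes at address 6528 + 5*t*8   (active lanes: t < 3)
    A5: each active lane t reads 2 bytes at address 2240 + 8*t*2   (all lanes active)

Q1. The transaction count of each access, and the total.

A1: 1 transaction
A2: 3 transactions
A3: 3 transactions
A4: 2 transactions
A5: 4 transactions

Answer: 1,3,3,2,4; total 13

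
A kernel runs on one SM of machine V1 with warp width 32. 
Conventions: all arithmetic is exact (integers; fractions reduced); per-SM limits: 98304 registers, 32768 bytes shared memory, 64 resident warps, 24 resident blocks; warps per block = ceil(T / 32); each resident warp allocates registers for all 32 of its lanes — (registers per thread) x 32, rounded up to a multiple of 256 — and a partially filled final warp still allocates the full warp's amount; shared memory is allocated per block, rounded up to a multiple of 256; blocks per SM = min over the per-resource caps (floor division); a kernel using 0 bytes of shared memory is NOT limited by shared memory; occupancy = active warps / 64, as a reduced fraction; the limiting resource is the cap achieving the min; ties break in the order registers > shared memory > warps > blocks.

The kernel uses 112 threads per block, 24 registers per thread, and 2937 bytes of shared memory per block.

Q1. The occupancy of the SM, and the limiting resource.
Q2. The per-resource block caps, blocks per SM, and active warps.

Answer: occupancy 5/8, limited by shared memory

registers: 32 blocks
shared memory: 10 blocks
warps: 16 blocks
blocks: 24 blocks

Answer: 10 blocks, 40 active warps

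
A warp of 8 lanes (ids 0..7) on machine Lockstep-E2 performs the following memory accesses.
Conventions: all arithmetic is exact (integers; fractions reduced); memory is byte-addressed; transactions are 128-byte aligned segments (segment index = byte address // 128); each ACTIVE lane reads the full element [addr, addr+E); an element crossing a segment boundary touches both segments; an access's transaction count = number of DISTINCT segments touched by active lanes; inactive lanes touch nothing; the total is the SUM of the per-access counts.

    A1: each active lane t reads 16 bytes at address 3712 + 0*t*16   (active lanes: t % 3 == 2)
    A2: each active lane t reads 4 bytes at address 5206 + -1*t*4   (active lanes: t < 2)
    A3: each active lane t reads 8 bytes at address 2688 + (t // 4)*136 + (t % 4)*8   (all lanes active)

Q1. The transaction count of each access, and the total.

A1: 1 transaction
A2: 1 transaction
A3: 2 transactions

Answer: 1,1,2; total 4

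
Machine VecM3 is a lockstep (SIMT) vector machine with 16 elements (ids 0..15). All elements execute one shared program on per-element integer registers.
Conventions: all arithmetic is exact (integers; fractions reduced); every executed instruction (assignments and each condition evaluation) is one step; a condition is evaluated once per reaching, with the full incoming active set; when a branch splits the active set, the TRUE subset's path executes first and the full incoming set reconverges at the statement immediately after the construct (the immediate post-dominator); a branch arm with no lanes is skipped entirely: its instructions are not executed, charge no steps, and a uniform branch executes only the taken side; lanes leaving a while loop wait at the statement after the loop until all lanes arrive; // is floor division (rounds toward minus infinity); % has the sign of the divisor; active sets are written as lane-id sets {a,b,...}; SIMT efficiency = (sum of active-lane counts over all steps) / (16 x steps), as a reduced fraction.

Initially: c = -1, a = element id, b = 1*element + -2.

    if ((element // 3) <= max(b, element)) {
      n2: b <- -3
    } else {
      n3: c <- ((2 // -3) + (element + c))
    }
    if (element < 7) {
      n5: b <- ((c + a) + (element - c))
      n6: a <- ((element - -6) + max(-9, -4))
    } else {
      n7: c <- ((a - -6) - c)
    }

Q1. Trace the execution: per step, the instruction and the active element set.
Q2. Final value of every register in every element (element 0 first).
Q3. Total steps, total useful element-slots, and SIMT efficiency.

step 0: eval ((element // 3) <= max(b, element)) {0,1,2,3,4,5,6,7,8,9,10,11,12,13,14,15}
step 1: b <- -3                      {0,1,2,3,4,5,6,7,8,9,10,11,12,13,14,15}
step 2: eval (element < 7)           {0,1,2,3,4,5,6,7,8,9,10,11,12,13,14,15}
step 3: b <- ((c + a) + (element - c)) {0,1,2,3,4,5,6}
step 4: a <- ((element - -6) + max(-9, -4)) {0,1,2,3,4,5,6}
step 5: c <- ((a - -6) - c)          {7,8,9,10,11,12,13,14,15}

Answer: 6 steps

c: -1,-1,-1,-1,-1,-1,-1,14,15,16,17,18,19,20,21,22
a: 2,3,4,5,6,7,8,7,8,9,10,11,12,13,14,15
b: 0,2,4,6,8,10,12,-3,-3,-3,-3,-3,-3,-3,-3,-3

steps = 6; useful = 71; efficiency = 71/96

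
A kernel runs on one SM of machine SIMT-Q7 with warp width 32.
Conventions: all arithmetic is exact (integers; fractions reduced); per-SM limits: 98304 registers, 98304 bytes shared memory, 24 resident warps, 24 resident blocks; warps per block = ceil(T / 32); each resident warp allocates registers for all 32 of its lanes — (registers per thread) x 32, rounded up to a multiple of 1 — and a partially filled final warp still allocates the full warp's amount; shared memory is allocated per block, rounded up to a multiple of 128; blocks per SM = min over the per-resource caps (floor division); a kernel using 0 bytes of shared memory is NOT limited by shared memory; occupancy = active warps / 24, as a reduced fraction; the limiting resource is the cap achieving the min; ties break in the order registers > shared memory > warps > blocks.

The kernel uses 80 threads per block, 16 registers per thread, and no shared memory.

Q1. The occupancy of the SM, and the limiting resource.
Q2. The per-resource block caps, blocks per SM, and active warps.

Answer: occupancy 1, limited by warps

registers: 64 blocks
shared memory: no limit (kernel uses none)
warps: 8 blocks
blocks: 24 blocks

Answer: 8 blocks, 24 active warps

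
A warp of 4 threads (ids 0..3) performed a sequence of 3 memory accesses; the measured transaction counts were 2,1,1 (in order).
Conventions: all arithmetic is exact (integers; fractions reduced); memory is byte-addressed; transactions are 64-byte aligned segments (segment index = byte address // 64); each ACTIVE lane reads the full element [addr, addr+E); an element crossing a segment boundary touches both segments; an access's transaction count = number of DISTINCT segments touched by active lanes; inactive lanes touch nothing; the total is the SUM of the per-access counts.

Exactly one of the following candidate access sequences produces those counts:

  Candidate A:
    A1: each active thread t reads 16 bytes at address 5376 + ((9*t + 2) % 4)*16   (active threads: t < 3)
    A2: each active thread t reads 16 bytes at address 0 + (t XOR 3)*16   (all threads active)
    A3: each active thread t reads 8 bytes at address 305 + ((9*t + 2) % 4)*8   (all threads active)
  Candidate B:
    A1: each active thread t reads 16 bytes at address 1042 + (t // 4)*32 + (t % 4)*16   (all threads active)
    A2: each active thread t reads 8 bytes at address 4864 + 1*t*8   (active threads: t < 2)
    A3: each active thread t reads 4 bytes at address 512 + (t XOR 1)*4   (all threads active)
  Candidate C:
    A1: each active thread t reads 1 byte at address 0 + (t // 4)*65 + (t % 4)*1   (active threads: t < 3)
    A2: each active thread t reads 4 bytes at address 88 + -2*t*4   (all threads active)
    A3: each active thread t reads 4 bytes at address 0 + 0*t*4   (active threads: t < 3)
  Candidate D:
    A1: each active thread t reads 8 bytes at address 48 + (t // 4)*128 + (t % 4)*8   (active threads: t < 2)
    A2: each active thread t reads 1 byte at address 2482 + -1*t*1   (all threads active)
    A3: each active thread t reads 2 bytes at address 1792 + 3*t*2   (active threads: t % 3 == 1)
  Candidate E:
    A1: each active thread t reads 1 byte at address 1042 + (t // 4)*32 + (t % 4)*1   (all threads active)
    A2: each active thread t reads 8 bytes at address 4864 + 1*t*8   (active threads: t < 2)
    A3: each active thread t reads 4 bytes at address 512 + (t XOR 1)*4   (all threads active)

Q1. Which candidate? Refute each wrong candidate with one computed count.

A: A1 gives 1 transaction, not 2
C: A1 gives 1 transaction, not 2
D: A1 gives 1 transaction, not 2
E: A1 gives 1 transaction, not 2
B: all counts match (2,1,1)

Answer: B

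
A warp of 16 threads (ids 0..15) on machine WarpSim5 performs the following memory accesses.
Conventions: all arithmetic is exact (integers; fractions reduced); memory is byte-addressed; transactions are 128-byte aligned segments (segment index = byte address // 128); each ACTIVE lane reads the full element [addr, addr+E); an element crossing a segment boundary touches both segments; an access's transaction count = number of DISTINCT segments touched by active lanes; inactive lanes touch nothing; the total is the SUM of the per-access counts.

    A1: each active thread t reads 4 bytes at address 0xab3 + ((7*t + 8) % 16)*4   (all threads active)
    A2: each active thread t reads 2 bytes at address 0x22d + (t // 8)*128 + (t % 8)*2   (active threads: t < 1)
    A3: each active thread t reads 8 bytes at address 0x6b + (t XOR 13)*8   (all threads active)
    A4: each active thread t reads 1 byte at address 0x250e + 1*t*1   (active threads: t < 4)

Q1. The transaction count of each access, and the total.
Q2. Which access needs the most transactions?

A1: 1 transaction
A2: 1 transaction
A3: 2 transactions
A4: 1 transaction

Answer: 1,1,2,1; total 5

Answer: A3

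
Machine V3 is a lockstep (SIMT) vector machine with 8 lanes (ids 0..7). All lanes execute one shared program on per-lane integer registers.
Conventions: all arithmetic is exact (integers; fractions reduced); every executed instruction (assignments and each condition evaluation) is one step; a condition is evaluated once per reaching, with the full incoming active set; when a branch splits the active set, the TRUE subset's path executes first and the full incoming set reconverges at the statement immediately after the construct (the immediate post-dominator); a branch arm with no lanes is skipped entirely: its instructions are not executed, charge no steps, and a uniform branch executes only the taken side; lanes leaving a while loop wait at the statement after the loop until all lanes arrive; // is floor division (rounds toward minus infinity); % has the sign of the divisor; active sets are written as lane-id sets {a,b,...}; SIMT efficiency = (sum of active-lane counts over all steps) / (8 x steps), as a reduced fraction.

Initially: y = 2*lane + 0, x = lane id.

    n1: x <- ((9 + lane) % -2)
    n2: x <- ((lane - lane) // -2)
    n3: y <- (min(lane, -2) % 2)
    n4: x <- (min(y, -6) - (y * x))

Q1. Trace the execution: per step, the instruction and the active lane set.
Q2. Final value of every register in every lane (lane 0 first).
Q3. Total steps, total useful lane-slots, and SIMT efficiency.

step 0: x <- ((9 + lane) % -2)       {0,1,2,3,4,5,6,7}
step 1: x <- ((lane - lane) // -2)   {0,1,2,3,4,5,6,7}
step 2: y <- (min(lane, -2) % 2)     {0,1,2,3,4,5,6,7}
step 3: x <- (min(y, -6) - (y * x))  {0,1,2,3,4,5,6,7}

Answer: 4 steps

y: 0,0,0,0,0,0,0,0
x: -6,-6,-6,-6,-6,-6,-6,-6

steps = 4; useful = 32; efficiency = 32/32 = 1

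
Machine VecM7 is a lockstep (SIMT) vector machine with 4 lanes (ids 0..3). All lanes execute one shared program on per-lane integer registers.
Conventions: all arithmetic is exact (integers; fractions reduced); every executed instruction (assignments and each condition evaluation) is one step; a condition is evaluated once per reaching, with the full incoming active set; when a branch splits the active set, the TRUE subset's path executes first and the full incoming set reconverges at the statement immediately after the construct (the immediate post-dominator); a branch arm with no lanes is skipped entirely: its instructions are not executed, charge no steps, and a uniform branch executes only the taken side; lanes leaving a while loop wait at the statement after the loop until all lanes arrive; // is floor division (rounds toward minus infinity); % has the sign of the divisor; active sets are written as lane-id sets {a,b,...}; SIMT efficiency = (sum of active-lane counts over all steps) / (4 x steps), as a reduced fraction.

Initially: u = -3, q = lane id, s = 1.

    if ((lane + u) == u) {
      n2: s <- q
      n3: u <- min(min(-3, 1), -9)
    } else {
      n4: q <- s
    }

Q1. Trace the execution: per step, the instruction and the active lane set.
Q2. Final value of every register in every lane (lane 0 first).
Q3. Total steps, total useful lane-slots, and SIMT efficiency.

step 0: eval ((lane + u) == u)       {0,1,2,3}
step 1: s <- q                       {0}
step 2: u <- min(min(-3, 1), -9)     {0}
step 3: q <- s                       {1,2,3}

Answer: 4 steps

u: -9,-3,-3,-3
q: 0,1,1,1
s: 0,1,1,1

steps = 4; useful = 9; efficiency = 9/16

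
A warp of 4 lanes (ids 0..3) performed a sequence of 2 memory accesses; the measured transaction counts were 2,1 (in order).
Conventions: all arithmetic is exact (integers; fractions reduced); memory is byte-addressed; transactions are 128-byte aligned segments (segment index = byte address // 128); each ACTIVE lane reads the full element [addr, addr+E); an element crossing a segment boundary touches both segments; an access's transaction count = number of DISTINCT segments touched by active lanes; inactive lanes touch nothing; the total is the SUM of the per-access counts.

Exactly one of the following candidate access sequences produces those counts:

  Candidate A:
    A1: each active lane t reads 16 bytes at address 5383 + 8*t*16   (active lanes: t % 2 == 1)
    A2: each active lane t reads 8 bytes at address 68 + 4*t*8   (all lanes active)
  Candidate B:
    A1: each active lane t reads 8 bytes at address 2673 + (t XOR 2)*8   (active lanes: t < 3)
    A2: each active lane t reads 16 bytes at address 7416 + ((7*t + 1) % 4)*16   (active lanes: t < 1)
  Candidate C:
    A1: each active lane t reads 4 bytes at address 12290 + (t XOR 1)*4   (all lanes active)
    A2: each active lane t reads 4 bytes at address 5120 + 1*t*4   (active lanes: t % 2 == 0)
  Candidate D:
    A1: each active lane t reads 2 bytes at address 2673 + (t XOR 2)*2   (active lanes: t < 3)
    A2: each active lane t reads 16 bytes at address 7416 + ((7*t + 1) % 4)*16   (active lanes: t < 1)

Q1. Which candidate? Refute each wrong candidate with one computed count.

A: A2 gives 2 transactions, not 1
C: A1 gives 1 transaction, not 2
D: A1 gives 1 transaction, not 2
B: all counts match (2,1)

Answer: B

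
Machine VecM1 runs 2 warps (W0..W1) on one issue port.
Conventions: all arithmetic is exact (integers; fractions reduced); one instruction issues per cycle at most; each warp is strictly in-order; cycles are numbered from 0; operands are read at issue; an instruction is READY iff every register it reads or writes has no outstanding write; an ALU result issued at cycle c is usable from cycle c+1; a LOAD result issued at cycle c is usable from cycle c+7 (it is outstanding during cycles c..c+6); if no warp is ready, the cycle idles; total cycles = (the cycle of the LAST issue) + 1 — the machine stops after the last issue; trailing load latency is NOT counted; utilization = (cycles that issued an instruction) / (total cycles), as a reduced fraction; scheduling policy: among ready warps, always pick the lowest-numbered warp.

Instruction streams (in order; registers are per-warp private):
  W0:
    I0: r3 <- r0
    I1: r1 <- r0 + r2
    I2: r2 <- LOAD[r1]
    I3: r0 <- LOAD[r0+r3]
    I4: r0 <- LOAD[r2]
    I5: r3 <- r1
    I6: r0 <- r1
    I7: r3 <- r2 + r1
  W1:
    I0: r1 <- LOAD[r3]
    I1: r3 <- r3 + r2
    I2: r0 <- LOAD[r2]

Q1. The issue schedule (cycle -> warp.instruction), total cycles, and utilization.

cycle 0: W0.I0
cycle 1: W0.I1
cycle 2: W0.I2
cycle 3: W0.I3
cycle 4: W1.I0
cycle 5: W1.I1
cycle 6: W1.I2
cycle 7: idle
cycle 8: idle
cycle 9: idle
cycle 10: W0.I4
cycle 11: W0.I5
cycle 12: idle
cycle 13: idle
cycle 14: idle
cycle 15: idle
cycle 16: idle
cycle 17: W0.I6
cycle 18: W0.I7

Answer: 19 cycles, utilization 11/19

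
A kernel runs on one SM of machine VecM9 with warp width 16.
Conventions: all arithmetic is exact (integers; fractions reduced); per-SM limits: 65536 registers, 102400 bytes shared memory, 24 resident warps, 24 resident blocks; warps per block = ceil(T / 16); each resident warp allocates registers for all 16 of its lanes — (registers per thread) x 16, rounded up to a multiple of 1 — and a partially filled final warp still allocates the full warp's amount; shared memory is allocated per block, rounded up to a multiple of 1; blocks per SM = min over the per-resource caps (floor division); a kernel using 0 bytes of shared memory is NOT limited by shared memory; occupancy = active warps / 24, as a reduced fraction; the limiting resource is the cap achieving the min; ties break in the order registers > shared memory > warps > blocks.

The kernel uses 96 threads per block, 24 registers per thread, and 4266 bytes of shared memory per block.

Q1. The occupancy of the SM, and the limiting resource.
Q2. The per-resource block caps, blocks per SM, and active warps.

Answer: occupancy 1, limited by warps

registers: 28 blocks
shared memory: 24 blocks
warps: 4 blocks
blocks: 24 blocks

Answer: 4 blocks, 24 active warps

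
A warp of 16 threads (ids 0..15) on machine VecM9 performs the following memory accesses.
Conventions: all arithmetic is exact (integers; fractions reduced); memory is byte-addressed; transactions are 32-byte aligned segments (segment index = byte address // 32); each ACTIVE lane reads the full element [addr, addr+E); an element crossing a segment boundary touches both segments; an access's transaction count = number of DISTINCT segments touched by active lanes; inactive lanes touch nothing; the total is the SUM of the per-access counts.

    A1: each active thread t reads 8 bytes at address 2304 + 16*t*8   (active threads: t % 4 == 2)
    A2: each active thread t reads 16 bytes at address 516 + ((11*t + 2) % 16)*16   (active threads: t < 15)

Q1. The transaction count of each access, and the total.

A1: 4 transactions
A2: 9 transactions

Answer: 4,9; total 13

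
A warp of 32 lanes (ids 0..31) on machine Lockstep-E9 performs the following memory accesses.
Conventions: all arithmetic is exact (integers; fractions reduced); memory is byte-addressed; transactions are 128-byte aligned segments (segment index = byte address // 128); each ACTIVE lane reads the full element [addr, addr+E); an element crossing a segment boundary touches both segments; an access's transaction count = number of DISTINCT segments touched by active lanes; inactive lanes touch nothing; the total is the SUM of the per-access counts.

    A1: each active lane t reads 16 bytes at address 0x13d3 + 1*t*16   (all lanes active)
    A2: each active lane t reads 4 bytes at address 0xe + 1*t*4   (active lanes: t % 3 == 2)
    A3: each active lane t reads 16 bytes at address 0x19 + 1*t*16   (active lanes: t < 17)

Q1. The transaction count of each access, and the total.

A1: 5 transactions
A2: 2 transactions
A3: 3 transactions

Answer: 5,2,3; total 10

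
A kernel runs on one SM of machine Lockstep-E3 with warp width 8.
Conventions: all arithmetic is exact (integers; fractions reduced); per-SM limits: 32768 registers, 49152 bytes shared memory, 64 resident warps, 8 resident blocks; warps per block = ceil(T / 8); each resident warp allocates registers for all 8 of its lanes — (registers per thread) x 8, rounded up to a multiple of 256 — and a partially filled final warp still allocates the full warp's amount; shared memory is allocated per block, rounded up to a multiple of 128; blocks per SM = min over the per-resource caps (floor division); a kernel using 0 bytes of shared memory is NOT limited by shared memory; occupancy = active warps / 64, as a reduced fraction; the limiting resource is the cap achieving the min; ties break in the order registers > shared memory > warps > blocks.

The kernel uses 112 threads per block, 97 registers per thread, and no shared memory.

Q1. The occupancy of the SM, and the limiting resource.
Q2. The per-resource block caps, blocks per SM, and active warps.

Answer: occupancy 7/16, limited by registers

registers: 2 blocks
shared memory: no limit (kernel uses none)
warps: 4 blocks
blocks: 8 blocks

Answer: 2 blocks, 28 active warps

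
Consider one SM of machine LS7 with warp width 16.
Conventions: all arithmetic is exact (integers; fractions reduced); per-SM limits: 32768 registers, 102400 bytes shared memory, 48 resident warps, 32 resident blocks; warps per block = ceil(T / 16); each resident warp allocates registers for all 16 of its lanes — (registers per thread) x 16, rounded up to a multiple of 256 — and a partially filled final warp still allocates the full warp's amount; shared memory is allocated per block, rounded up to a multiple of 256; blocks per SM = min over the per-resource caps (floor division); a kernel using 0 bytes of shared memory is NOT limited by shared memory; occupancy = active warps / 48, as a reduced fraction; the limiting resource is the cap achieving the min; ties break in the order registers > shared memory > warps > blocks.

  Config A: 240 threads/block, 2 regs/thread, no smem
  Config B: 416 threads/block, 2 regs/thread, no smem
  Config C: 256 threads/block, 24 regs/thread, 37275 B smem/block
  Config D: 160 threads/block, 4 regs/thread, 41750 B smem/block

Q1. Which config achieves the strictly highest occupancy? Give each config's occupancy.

occupancies: A 15/16, B 13/24, C 2/3, D 5/12

Answer: A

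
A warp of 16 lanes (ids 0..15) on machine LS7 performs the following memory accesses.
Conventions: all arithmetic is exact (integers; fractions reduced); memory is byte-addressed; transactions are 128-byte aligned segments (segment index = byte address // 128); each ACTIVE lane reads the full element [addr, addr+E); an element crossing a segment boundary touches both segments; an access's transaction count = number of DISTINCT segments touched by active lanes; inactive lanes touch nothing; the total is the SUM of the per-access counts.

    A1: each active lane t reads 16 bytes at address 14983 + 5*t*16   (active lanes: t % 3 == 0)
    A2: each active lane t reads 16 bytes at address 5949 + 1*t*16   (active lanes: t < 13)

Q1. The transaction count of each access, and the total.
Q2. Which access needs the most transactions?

A1: 7 transactions
A2: 3 transactions

Answer: 7,3; total 10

Answer: A1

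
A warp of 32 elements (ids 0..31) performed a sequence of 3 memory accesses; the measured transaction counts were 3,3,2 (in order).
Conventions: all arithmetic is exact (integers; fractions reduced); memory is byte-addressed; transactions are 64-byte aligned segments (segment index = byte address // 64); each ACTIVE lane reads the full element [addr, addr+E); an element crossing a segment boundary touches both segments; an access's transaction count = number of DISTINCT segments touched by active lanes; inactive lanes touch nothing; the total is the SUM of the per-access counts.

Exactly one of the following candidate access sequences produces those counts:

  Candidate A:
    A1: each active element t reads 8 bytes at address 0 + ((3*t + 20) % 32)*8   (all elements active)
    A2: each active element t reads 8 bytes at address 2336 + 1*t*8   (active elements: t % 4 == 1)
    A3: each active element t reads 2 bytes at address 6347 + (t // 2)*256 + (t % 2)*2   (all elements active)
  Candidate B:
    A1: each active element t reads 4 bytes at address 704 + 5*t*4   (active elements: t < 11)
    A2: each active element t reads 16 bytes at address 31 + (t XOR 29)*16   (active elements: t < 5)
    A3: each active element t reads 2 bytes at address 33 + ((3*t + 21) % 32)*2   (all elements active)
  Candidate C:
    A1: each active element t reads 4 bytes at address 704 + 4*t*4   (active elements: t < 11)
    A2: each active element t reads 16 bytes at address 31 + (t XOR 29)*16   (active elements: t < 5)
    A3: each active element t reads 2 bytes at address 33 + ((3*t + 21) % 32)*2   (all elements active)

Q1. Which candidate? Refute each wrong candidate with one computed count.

A: A1 gives 4 transactions, not 3
B: A1 gives 4 transactions, not 3
C: all counts match (3,3,2)

Answer: C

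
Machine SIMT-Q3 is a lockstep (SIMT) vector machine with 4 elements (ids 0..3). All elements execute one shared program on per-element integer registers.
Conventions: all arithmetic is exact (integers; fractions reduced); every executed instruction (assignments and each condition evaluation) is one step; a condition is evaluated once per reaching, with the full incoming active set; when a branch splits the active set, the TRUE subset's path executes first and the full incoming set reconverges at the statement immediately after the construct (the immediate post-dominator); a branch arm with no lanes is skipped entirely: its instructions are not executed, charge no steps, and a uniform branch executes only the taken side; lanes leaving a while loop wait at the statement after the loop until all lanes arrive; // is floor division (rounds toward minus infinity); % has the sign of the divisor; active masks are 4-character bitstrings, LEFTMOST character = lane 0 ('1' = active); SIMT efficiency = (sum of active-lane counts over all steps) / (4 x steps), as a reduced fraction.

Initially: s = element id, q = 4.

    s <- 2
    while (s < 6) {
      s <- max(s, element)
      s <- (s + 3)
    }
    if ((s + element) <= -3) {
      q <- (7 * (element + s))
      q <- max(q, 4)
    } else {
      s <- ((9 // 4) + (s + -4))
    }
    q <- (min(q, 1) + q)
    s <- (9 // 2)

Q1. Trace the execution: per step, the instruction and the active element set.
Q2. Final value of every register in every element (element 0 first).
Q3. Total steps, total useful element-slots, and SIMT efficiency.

step 0: s <- 2                       1111
step 1: eval (s < 6)                 1111
step 2: s <- max(s, element)         1111
step 3: s <- (s + 3)                 1111
step 4: eval (s < 6)                 1111
step 5: s <- max(s, element)         1110
step 6: s <- (s + 3)                 1110
step 7: eval (s < 6)                 1110
step 8: eval ((s + element) <= -3)   1111
step 9: s <- ((9 // 4) + (s + -4))   1111
step 10: q <- (min(q, 1) + q)         1111
step 11: s <- (9 // 2)                1111

Answer: 12 steps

s: 4,4,4,4
q: 5,5,5,5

steps = 12; useful = 45; efficiency = 45/48 = 15/16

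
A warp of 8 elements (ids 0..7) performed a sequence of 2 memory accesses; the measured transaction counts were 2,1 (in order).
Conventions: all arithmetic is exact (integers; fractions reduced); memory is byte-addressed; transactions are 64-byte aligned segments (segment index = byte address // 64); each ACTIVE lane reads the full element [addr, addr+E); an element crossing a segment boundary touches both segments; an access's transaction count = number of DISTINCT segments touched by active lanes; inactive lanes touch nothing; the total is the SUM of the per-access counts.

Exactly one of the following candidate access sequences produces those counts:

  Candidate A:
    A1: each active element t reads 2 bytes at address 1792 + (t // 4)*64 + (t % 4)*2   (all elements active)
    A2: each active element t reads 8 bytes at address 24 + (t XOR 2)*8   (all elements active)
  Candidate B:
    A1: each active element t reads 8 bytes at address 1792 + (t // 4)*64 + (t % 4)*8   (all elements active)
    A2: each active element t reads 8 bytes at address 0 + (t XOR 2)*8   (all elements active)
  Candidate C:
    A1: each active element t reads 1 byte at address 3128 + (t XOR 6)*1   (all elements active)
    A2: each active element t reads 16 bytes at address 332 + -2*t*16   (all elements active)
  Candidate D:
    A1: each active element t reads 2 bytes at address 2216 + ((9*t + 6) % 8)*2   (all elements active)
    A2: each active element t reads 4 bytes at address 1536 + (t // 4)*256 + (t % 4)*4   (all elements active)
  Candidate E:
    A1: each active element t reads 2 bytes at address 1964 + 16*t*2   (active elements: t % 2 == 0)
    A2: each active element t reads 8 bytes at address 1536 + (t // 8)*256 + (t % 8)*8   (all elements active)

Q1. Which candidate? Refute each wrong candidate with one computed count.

A: A2 gives 2 transactions, not 1
C: A1 gives 1 transaction, not 2
D: A1 gives 1 transaction, not 2
E: A1 gives 4 transactions, not 2
B: all counts match (2,1)

Answer: B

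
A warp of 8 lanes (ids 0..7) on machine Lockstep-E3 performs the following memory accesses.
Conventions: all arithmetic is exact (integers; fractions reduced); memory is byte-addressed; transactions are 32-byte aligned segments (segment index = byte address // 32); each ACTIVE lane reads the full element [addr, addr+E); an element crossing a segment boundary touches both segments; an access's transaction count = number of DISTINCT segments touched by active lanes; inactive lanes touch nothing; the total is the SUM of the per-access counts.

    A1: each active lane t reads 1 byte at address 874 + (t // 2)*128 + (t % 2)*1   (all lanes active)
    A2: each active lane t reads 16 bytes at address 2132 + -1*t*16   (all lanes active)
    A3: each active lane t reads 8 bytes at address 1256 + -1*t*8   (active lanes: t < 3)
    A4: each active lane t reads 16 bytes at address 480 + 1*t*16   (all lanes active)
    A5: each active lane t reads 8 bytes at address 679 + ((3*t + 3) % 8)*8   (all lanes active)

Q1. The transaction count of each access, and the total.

A1: 4 transactions
A2: 5 transactions
A3: 2 transactions
A4: 4 transactions
A5: 3 transactions

Answer: 4,5,2,4,3; total 18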